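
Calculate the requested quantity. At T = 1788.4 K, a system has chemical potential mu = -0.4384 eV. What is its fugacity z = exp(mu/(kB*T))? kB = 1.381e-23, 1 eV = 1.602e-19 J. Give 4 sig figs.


Step 1: Convert mu to Joules: -0.4384*1.602e-19 = -7.023e-20 J
Step 2: kB*T = 1.381e-23*1788.4 = 2.47e-20 J
Step 3: mu/(kB*T) = -2.844
Step 4: z = exp(-2.844) = 0.05821

0.05821


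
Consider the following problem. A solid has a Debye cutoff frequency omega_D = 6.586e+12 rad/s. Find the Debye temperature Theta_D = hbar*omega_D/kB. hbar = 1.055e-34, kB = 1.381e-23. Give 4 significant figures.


Step 1: hbar*omega_D = 1.055e-34 * 6.586e+12 = 6.948e-22 J
Step 2: Theta_D = 6.948e-22 / 1.381e-23
Step 3: Theta_D = 50.31 K

50.31


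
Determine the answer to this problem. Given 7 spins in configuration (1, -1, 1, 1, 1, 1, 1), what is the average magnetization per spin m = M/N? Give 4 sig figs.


Step 1: Count up spins (+1): 6, down spins (-1): 1
Step 2: Total magnetization M = 6 - 1 = 5
Step 3: m = M/N = 5/7 = 0.7143

0.7143


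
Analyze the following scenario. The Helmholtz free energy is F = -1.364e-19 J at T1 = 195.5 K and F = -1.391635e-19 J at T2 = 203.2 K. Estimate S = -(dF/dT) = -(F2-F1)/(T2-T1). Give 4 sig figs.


Step 1: dF = F2 - F1 = -1.391635e-19 - (-1.364e-19) = -2.7635e-21 J
Step 2: dT = T2 - T1 = 203.2 - 195.5 = 7.7 K
Step 3: S = -dF/dT = -(-2.7635e-21)/7.7 = 3.589e-22 J/K

3.589e-22


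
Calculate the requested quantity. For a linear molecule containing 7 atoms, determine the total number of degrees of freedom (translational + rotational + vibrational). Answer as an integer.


Step 1: Translational DOF = 3
Step 2: Rotational DOF (linear) = 2
Step 3: Vibrational DOF = 3*7 - 5 = 16
Step 4: Total = 3 + 2 + 16 = 21

21


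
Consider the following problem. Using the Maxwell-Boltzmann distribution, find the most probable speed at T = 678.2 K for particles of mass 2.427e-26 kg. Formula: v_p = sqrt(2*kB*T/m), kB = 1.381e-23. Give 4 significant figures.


Step 1: Numerator = 2*kB*T = 2*1.381e-23*678.2 = 1.873e-20
Step 2: Ratio = 1.873e-20 / 2.427e-26 = 7.718e+05
Step 3: v_p = sqrt(7.718e+05) = 878.5 m/s

878.5


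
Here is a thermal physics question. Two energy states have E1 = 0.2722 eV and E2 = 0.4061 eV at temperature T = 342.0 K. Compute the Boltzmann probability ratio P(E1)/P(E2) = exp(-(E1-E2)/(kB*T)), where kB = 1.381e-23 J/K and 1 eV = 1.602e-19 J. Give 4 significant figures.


Step 1: Compute energy difference dE = E1 - E2 = 0.2722 - 0.4061 = -0.1339 eV
Step 2: Convert to Joules: dE_J = -0.1339 * 1.602e-19 = -2.145e-20 J
Step 3: Compute exponent = -dE_J / (kB * T) = -(-2.145e-20) / (1.381e-23 * 342.0) = 4.542
Step 4: P(E1)/P(E2) = exp(4.542) = 93.85

93.85


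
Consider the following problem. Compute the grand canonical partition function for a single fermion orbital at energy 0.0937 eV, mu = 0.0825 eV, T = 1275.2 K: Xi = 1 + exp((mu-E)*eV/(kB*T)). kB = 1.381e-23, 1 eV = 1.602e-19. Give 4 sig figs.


Step 1: (mu - E) = 0.0825 - 0.0937 = -0.0112 eV
Step 2: x = (mu-E)*eV/(kB*T) = -0.0112*1.602e-19/(1.381e-23*1275.2) = -0.1019
Step 3: exp(x) = 0.9031
Step 4: Xi = 1 + 0.9031 = 1.903

1.903


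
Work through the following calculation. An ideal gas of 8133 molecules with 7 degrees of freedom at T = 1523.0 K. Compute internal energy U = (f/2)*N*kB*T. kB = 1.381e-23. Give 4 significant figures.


Step 1: f/2 = 7/2 = 3.5
Step 2: N*kB*T = 8133*1.381e-23*1523.0 = 1.711e-16
Step 3: U = 3.5 * 1.711e-16 = 5.987e-16 J

5.987e-16


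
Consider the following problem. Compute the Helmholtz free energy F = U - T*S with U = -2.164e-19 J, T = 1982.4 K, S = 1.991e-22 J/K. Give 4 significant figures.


Step 1: T*S = 1982.4 * 1.991e-22 = 3.947e-19 J
Step 2: F = U - T*S = -2.164e-19 - 3.947e-19
Step 3: F = -6.111e-19 J

-6.111e-19


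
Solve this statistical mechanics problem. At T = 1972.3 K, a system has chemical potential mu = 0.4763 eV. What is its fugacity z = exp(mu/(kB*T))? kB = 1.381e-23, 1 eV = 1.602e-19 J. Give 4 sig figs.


Step 1: Convert mu to Joules: 0.4763*1.602e-19 = 7.63e-20 J
Step 2: kB*T = 1.381e-23*1972.3 = 2.724e-20 J
Step 3: mu/(kB*T) = 2.801
Step 4: z = exp(2.801) = 16.47

16.47


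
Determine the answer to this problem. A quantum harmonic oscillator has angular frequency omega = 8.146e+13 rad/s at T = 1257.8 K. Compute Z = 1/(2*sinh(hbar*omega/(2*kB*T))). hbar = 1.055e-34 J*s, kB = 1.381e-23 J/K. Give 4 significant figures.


Step 1: Compute x = hbar*omega/(kB*T) = 1.055e-34*8.146e+13/(1.381e-23*1257.8) = 0.4948
Step 2: x/2 = 0.2474
Step 3: sinh(x/2) = 0.2499
Step 4: Z = 1/(2*0.2499) = 2.001

2.001


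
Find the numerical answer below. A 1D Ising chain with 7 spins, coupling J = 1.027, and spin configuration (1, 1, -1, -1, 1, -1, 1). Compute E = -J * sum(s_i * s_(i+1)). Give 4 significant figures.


Step 1: Nearest-neighbor products: 1, -1, 1, -1, -1, -1
Step 2: Sum of products = -2
Step 3: E = -1.027 * -2 = 2.054

2.054


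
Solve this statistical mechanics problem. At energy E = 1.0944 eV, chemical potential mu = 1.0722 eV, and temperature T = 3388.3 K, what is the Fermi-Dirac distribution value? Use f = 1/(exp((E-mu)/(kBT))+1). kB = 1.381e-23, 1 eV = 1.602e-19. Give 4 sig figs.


Step 1: (E - mu) = 1.0944 - 1.0722 = 0.0222 eV
Step 2: Convert: (E-mu)*eV = 3.556e-21 J
Step 3: x = (E-mu)*eV/(kB*T) = 0.076
Step 4: f = 1/(exp(0.076)+1) = 0.481

0.481


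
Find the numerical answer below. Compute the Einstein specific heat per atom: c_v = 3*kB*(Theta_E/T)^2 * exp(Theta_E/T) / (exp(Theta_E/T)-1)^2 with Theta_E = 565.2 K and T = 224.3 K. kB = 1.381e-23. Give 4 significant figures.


Step 1: x = Theta_E/T = 565.2/224.3 = 2.52
Step 2: x^2 = 6.35
Step 3: exp(x) = 12.43
Step 4: c_v = 3*1.381e-23*6.35*12.43/(12.43-1)^2 = 2.504e-23

2.504e-23


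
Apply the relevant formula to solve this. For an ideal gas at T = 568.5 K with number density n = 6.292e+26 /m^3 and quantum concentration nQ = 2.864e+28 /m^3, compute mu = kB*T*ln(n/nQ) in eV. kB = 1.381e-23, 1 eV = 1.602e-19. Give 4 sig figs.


Step 1: n/nQ = 6.292e+26/2.864e+28 = 0.02197
Step 2: ln(n/nQ) = -3.818
Step 3: mu = kB*T*ln(n/nQ) = 7.851e-21*-3.818 = -2.998e-20 J
Step 4: Convert to eV: -2.998e-20/1.602e-19 = -0.1871 eV

-0.1871


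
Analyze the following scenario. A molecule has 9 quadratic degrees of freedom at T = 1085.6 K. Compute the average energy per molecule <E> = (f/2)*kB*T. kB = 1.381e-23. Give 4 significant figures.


Step 1: f/2 = 9/2 = 4.5
Step 2: kB*T = 1.381e-23 * 1085.6 = 1.499e-20
Step 3: <E> = 4.5 * 1.499e-20 = 6.746e-20 J

6.746e-20


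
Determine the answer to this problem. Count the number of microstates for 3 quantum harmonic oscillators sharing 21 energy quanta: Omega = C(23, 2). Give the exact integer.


Step 1: Use binomial coefficient C(23, 2)
Step 2: Numerator = 23! / 21!
Step 3: Denominator = 2!
Step 4: Omega = 253

253


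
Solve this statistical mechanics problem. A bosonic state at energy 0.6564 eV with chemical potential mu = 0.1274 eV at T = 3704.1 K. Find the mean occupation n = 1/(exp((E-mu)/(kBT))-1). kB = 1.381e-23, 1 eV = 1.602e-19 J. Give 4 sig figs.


Step 1: (E - mu) = 0.529 eV
Step 2: x = (E-mu)*eV/(kB*T) = 0.529*1.602e-19/(1.381e-23*3704.1) = 1.657
Step 3: exp(x) = 5.242
Step 4: n = 1/(exp(x)-1) = 0.2357

0.2357


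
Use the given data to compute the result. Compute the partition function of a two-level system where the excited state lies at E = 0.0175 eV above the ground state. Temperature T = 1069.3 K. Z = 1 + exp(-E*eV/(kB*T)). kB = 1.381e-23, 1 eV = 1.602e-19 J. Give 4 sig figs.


Step 1: Compute beta*E = E*eV/(kB*T) = 0.0175*1.602e-19/(1.381e-23*1069.3) = 0.1898
Step 2: exp(-beta*E) = exp(-0.1898) = 0.8271
Step 3: Z = 1 + 0.8271 = 1.827

1.827


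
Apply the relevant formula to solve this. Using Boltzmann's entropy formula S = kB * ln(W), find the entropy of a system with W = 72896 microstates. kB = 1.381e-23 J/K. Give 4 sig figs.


Step 1: ln(W) = ln(72896) = 11.2
Step 2: S = kB * ln(W) = 1.381e-23 * 11.2
Step 3: S = 1.546e-22 J/K

1.546e-22


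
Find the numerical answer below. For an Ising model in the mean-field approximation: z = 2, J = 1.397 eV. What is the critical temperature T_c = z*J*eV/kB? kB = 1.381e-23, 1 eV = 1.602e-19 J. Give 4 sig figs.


Step 1: z*J = 2*1.397 = 2.794 eV
Step 2: Convert to Joules: 2.794*1.602e-19 = 4.476e-19 J
Step 3: T_c = 4.476e-19 / 1.381e-23 = 3.241e+04 K

3.241e+04


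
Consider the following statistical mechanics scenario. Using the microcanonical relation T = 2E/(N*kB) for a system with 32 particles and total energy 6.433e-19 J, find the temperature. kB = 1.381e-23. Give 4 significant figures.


Step 1: Numerator = 2*E = 2*6.433e-19 = 1.287e-18 J
Step 2: Denominator = N*kB = 32*1.381e-23 = 4.419e-22
Step 3: T = 1.287e-18 / 4.419e-22 = 2911 K

2911


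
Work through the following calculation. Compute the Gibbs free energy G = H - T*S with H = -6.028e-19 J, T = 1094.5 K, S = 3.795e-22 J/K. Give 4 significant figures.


Step 1: T*S = 1094.5 * 3.795e-22 = 4.154e-19 J
Step 2: G = H - T*S = -6.028e-19 - 4.154e-19
Step 3: G = -1.018e-18 J

-1.018e-18


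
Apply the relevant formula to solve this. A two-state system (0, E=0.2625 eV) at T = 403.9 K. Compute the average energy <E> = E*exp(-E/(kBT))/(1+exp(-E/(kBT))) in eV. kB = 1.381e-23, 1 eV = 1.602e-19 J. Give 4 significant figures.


Step 1: beta*E = 0.2625*1.602e-19/(1.381e-23*403.9) = 7.539
Step 2: exp(-beta*E) = 0.0005318
Step 3: <E> = 0.2625*0.0005318/(1+0.0005318) = 0.0001395 eV

0.0001395


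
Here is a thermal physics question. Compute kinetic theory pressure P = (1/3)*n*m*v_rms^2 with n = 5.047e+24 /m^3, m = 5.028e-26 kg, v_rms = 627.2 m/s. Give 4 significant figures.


Step 1: v_rms^2 = 627.2^2 = 3.934e+05
Step 2: n*m = 5.047e+24*5.028e-26 = 0.2538
Step 3: P = (1/3)*0.2538*3.934e+05 = 3.328e+04 Pa

3.328e+04


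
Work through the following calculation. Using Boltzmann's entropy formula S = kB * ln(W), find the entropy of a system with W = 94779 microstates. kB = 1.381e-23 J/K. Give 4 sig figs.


Step 1: ln(W) = ln(94779) = 11.46
Step 2: S = kB * ln(W) = 1.381e-23 * 11.46
Step 3: S = 1.583e-22 J/K

1.583e-22


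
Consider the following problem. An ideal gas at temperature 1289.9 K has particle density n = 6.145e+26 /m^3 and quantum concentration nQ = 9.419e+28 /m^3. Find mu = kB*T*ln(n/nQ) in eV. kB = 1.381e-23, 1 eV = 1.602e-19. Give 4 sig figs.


Step 1: n/nQ = 6.145e+26/9.419e+28 = 0.006524
Step 2: ln(n/nQ) = -5.032
Step 3: mu = kB*T*ln(n/nQ) = 1.781e-20*-5.032 = -8.964e-20 J
Step 4: Convert to eV: -8.964e-20/1.602e-19 = -0.5596 eV

-0.5596


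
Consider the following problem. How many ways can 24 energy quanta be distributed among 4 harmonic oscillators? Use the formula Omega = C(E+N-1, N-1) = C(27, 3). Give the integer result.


Step 1: Use binomial coefficient C(27, 3)
Step 2: Numerator = 27! / 24!
Step 3: Denominator = 3!
Step 4: Omega = 2925

2925


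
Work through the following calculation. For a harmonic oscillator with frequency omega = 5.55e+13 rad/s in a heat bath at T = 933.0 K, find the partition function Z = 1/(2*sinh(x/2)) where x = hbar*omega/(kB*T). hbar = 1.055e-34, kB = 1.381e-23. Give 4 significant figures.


Step 1: Compute x = hbar*omega/(kB*T) = 1.055e-34*5.55e+13/(1.381e-23*933.0) = 0.4544
Step 2: x/2 = 0.2272
Step 3: sinh(x/2) = 0.2292
Step 4: Z = 1/(2*0.2292) = 2.182

2.182


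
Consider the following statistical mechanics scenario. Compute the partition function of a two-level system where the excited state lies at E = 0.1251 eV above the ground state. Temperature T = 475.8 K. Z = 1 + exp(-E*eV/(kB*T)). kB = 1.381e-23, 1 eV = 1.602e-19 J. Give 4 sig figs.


Step 1: Compute beta*E = E*eV/(kB*T) = 0.1251*1.602e-19/(1.381e-23*475.8) = 3.05
Step 2: exp(-beta*E) = exp(-3.05) = 0.04736
Step 3: Z = 1 + 0.04736 = 1.047

1.047


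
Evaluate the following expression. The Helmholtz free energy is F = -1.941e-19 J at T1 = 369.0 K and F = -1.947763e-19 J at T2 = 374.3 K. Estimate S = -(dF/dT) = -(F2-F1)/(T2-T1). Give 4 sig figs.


Step 1: dF = F2 - F1 = -1.947763e-19 - (-1.941e-19) = -6.763e-22 J
Step 2: dT = T2 - T1 = 374.3 - 369.0 = 5.3 K
Step 3: S = -dF/dT = -(-6.763e-22)/5.3 = 1.276e-22 J/K

1.276e-22


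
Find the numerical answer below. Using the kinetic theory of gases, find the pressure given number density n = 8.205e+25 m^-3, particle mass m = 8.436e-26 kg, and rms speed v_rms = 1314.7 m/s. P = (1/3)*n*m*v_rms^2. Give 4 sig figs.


Step 1: v_rms^2 = 1314.7^2 = 1.728e+06
Step 2: n*m = 8.205e+25*8.436e-26 = 6.922
Step 3: P = (1/3)*6.922*1.728e+06 = 3.988e+06 Pa

3.988e+06


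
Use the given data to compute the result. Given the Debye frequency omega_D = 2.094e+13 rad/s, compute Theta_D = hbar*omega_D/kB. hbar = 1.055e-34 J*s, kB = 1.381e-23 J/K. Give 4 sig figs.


Step 1: hbar*omega_D = 1.055e-34 * 2.094e+13 = 2.209e-21 J
Step 2: Theta_D = 2.209e-21 / 1.381e-23
Step 3: Theta_D = 160 K

160


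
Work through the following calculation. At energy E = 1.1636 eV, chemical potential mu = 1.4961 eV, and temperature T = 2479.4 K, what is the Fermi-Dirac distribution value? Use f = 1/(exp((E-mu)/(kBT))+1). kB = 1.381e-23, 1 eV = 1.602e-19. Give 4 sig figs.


Step 1: (E - mu) = 1.1636 - 1.4961 = -0.3325 eV
Step 2: Convert: (E-mu)*eV = -5.327e-20 J
Step 3: x = (E-mu)*eV/(kB*T) = -1.556
Step 4: f = 1/(exp(-1.556)+1) = 0.8257

0.8257


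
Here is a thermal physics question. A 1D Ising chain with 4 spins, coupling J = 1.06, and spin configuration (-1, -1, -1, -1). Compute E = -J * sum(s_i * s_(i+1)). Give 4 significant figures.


Step 1: Nearest-neighbor products: 1, 1, 1
Step 2: Sum of products = 3
Step 3: E = -1.06 * 3 = -3.18

-3.18


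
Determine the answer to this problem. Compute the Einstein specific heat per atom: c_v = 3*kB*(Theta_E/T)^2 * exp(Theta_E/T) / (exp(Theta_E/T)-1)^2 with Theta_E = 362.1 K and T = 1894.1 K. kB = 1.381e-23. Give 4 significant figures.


Step 1: x = Theta_E/T = 362.1/1894.1 = 0.1912
Step 2: x^2 = 0.03655
Step 3: exp(x) = 1.211
Step 4: c_v = 3*1.381e-23*0.03655*1.211/(1.211-1)^2 = 4.13e-23

4.13e-23


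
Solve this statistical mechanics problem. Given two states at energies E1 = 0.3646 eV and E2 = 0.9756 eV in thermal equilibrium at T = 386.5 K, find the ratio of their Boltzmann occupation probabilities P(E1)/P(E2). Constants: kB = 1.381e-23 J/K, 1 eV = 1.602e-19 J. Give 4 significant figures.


Step 1: Compute energy difference dE = E1 - E2 = 0.3646 - 0.9756 = -0.611 eV
Step 2: Convert to Joules: dE_J = -0.611 * 1.602e-19 = -9.788e-20 J
Step 3: Compute exponent = -dE_J / (kB * T) = -(-9.788e-20) / (1.381e-23 * 386.5) = 18.34
Step 4: P(E1)/P(E2) = exp(18.34) = 9.21e+07

9.21e+07


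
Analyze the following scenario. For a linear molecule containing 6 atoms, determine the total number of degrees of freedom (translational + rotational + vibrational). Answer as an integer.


Step 1: Translational DOF = 3
Step 2: Rotational DOF (linear) = 2
Step 3: Vibrational DOF = 3*6 - 5 = 13
Step 4: Total = 3 + 2 + 13 = 18

18


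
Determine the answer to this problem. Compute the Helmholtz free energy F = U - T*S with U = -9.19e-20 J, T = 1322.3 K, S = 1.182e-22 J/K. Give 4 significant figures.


Step 1: T*S = 1322.3 * 1.182e-22 = 1.563e-19 J
Step 2: F = U - T*S = -9.19e-20 - 1.563e-19
Step 3: F = -2.482e-19 J

-2.482e-19


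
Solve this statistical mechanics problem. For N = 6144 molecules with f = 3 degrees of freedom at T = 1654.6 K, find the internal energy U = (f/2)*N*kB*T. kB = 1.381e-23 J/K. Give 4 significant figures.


Step 1: f/2 = 3/2 = 1.5
Step 2: N*kB*T = 6144*1.381e-23*1654.6 = 1.404e-16
Step 3: U = 1.5 * 1.404e-16 = 2.106e-16 J

2.106e-16


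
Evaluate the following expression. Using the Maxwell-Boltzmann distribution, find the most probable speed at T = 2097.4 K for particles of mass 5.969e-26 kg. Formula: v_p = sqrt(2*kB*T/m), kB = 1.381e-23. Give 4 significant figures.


Step 1: Numerator = 2*kB*T = 2*1.381e-23*2097.4 = 5.793e-20
Step 2: Ratio = 5.793e-20 / 5.969e-26 = 9.705e+05
Step 3: v_p = sqrt(9.705e+05) = 985.1 m/s

985.1


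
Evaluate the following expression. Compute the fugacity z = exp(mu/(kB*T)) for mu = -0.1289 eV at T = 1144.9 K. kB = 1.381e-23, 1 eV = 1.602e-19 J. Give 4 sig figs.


Step 1: Convert mu to Joules: -0.1289*1.602e-19 = -2.065e-20 J
Step 2: kB*T = 1.381e-23*1144.9 = 1.581e-20 J
Step 3: mu/(kB*T) = -1.306
Step 4: z = exp(-1.306) = 0.2709

0.2709


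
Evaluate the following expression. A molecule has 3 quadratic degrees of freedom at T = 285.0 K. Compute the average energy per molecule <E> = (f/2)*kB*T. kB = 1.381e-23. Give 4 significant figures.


Step 1: f/2 = 3/2 = 1.5
Step 2: kB*T = 1.381e-23 * 285.0 = 3.936e-21
Step 3: <E> = 1.5 * 3.936e-21 = 5.904e-21 J

5.904e-21


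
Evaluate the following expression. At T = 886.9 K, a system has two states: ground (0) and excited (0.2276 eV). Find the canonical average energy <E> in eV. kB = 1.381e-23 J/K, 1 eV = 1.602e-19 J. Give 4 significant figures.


Step 1: beta*E = 0.2276*1.602e-19/(1.381e-23*886.9) = 2.977
Step 2: exp(-beta*E) = 0.05095
Step 3: <E> = 0.2276*0.05095/(1+0.05095) = 0.01103 eV

0.01103


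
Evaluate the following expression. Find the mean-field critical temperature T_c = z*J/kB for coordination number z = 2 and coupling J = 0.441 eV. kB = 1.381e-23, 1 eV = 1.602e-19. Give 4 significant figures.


Step 1: z*J = 2*0.441 = 0.882 eV
Step 2: Convert to Joules: 0.882*1.602e-19 = 1.413e-19 J
Step 3: T_c = 1.413e-19 / 1.381e-23 = 1.023e+04 K

1.023e+04


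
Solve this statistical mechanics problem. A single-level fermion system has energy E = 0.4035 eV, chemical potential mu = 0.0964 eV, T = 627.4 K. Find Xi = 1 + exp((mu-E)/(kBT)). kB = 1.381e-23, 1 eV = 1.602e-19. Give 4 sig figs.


Step 1: (mu - E) = 0.0964 - 0.4035 = -0.3071 eV
Step 2: x = (mu-E)*eV/(kB*T) = -0.3071*1.602e-19/(1.381e-23*627.4) = -5.678
Step 3: exp(x) = 0.00342
Step 4: Xi = 1 + 0.00342 = 1.003

1.003


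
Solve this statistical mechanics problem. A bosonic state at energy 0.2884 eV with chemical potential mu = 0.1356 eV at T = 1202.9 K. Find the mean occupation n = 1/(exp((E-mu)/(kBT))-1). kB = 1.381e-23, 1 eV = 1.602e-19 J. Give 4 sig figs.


Step 1: (E - mu) = 0.1528 eV
Step 2: x = (E-mu)*eV/(kB*T) = 0.1528*1.602e-19/(1.381e-23*1202.9) = 1.474
Step 3: exp(x) = 4.365
Step 4: n = 1/(exp(x)-1) = 0.2972

0.2972


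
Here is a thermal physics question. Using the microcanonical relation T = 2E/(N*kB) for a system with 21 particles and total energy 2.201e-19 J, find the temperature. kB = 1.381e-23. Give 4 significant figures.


Step 1: Numerator = 2*E = 2*2.201e-19 = 4.402e-19 J
Step 2: Denominator = N*kB = 21*1.381e-23 = 2.9e-22
Step 3: T = 4.402e-19 / 2.9e-22 = 1518 K

1518


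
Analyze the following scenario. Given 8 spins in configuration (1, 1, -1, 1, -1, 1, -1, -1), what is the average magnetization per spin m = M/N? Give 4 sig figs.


Step 1: Count up spins (+1): 4, down spins (-1): 4
Step 2: Total magnetization M = 4 - 4 = 0
Step 3: m = M/N = 0/8 = 0

0


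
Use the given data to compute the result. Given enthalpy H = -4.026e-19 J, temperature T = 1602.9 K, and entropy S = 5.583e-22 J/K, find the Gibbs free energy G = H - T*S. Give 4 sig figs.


Step 1: T*S = 1602.9 * 5.583e-22 = 8.949e-19 J
Step 2: G = H - T*S = -4.026e-19 - 8.949e-19
Step 3: G = -1.297e-18 J

-1.297e-18


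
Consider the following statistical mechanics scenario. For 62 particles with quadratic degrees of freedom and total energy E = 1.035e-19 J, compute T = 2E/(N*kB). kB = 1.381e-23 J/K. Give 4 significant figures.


Step 1: Numerator = 2*E = 2*1.035e-19 = 2.07e-19 J
Step 2: Denominator = N*kB = 62*1.381e-23 = 8.562e-22
Step 3: T = 2.07e-19 / 8.562e-22 = 241.8 K

241.8


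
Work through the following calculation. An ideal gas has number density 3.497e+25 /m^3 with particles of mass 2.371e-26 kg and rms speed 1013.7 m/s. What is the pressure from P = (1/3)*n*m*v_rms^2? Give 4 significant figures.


Step 1: v_rms^2 = 1013.7^2 = 1.028e+06
Step 2: n*m = 3.497e+25*2.371e-26 = 0.8291
Step 3: P = (1/3)*0.8291*1.028e+06 = 2.84e+05 Pa

2.84e+05


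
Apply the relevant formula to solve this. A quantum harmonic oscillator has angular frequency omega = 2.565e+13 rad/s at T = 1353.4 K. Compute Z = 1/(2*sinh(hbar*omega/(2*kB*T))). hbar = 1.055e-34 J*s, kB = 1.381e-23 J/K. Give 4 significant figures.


Step 1: Compute x = hbar*omega/(kB*T) = 1.055e-34*2.565e+13/(1.381e-23*1353.4) = 0.1448
Step 2: x/2 = 0.07239
Step 3: sinh(x/2) = 0.07246
Step 4: Z = 1/(2*0.07246) = 6.901

6.901


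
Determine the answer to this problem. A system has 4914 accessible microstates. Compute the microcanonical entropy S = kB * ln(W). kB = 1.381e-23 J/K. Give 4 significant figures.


Step 1: ln(W) = ln(4914) = 8.5
Step 2: S = kB * ln(W) = 1.381e-23 * 8.5
Step 3: S = 1.174e-22 J/K

1.174e-22


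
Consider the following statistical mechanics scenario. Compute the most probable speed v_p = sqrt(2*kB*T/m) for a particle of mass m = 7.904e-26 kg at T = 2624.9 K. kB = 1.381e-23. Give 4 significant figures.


Step 1: Numerator = 2*kB*T = 2*1.381e-23*2624.9 = 7.25e-20
Step 2: Ratio = 7.25e-20 / 7.904e-26 = 9.173e+05
Step 3: v_p = sqrt(9.173e+05) = 957.7 m/s

957.7


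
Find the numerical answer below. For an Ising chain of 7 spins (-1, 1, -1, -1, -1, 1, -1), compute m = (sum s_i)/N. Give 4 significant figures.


Step 1: Count up spins (+1): 2, down spins (-1): 5
Step 2: Total magnetization M = 2 - 5 = -3
Step 3: m = M/N = -3/7 = -0.4286

-0.4286


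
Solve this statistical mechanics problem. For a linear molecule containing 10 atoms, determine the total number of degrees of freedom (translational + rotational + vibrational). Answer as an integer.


Step 1: Translational DOF = 3
Step 2: Rotational DOF (linear) = 2
Step 3: Vibrational DOF = 3*10 - 5 = 25
Step 4: Total = 3 + 2 + 25 = 30

30


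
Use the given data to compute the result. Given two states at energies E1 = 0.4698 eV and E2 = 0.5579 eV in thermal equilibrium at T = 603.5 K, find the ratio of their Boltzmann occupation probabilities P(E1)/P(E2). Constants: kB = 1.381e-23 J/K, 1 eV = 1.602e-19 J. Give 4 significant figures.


Step 1: Compute energy difference dE = E1 - E2 = 0.4698 - 0.5579 = -0.0881 eV
Step 2: Convert to Joules: dE_J = -0.0881 * 1.602e-19 = -1.411e-20 J
Step 3: Compute exponent = -dE_J / (kB * T) = -(-1.411e-20) / (1.381e-23 * 603.5) = 1.693
Step 4: P(E1)/P(E2) = exp(1.693) = 5.438

5.438


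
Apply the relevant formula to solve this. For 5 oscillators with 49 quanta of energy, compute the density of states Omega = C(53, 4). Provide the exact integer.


Step 1: Use binomial coefficient C(53, 4)
Step 2: Numerator = 53! / 49!
Step 3: Denominator = 4!
Step 4: Omega = 292825

292825


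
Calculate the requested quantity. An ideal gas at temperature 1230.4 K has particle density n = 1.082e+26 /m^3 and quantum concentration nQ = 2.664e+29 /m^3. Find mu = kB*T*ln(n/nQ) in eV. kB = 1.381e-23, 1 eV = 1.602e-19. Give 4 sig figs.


Step 1: n/nQ = 1.082e+26/2.664e+29 = 0.0004062
Step 2: ln(n/nQ) = -7.809
Step 3: mu = kB*T*ln(n/nQ) = 1.699e-20*-7.809 = -1.327e-19 J
Step 4: Convert to eV: -1.327e-19/1.602e-19 = -0.8282 eV

-0.8282


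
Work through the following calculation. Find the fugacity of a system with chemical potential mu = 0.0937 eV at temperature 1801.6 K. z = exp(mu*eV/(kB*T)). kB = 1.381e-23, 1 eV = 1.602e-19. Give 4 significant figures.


Step 1: Convert mu to Joules: 0.0937*1.602e-19 = 1.501e-20 J
Step 2: kB*T = 1.381e-23*1801.6 = 2.488e-20 J
Step 3: mu/(kB*T) = 0.6033
Step 4: z = exp(0.6033) = 1.828

1.828


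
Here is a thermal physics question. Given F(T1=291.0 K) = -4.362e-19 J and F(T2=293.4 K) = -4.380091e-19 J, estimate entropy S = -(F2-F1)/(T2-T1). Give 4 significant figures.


Step 1: dF = F2 - F1 = -4.380091e-19 - (-4.362e-19) = -1.8091e-21 J
Step 2: dT = T2 - T1 = 293.4 - 291.0 = 2.4 K
Step 3: S = -dF/dT = -(-1.8091e-21)/2.4 = 7.538e-22 J/K

7.538e-22


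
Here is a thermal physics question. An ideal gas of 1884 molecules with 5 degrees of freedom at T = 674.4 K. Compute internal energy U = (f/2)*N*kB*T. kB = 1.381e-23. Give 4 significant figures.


Step 1: f/2 = 5/2 = 2.5
Step 2: N*kB*T = 1884*1.381e-23*674.4 = 1.755e-17
Step 3: U = 2.5 * 1.755e-17 = 4.387e-17 J

4.387e-17


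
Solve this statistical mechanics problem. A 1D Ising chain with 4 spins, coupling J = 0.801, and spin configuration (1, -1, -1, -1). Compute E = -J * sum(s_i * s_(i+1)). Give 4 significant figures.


Step 1: Nearest-neighbor products: -1, 1, 1
Step 2: Sum of products = 1
Step 3: E = -0.801 * 1 = -0.801

-0.801


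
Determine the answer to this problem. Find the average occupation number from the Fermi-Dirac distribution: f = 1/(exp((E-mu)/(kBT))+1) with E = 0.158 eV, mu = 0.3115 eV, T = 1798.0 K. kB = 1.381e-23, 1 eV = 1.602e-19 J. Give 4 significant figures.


Step 1: (E - mu) = 0.158 - 0.3115 = -0.1535 eV
Step 2: Convert: (E-mu)*eV = -2.459e-20 J
Step 3: x = (E-mu)*eV/(kB*T) = -0.9903
Step 4: f = 1/(exp(-0.9903)+1) = 0.7292

0.7292


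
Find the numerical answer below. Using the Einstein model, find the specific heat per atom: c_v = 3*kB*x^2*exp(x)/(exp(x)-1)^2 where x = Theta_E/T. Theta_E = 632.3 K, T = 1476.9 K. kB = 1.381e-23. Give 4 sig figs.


Step 1: x = Theta_E/T = 632.3/1476.9 = 0.4281
Step 2: x^2 = 0.1833
Step 3: exp(x) = 1.534
Step 4: c_v = 3*1.381e-23*0.1833*1.534/(1.534-1)^2 = 4.08e-23

4.08e-23


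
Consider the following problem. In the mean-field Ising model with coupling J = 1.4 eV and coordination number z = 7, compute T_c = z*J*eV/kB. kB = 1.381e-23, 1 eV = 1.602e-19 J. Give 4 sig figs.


Step 1: z*J = 7*1.4 = 9.8 eV
Step 2: Convert to Joules: 9.8*1.602e-19 = 1.57e-18 J
Step 3: T_c = 1.57e-18 / 1.381e-23 = 1.137e+05 K

1.137e+05


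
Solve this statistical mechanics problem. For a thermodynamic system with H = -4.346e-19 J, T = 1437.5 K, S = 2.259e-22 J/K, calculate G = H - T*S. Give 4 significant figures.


Step 1: T*S = 1437.5 * 2.259e-22 = 3.247e-19 J
Step 2: G = H - T*S = -4.346e-19 - 3.247e-19
Step 3: G = -7.593e-19 J

-7.593e-19


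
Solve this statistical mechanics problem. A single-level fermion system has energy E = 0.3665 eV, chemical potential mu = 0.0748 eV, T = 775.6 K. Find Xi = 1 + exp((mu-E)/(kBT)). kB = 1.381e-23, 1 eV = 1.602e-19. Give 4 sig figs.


Step 1: (mu - E) = 0.0748 - 0.3665 = -0.2917 eV
Step 2: x = (mu-E)*eV/(kB*T) = -0.2917*1.602e-19/(1.381e-23*775.6) = -4.363
Step 3: exp(x) = 0.01274
Step 4: Xi = 1 + 0.01274 = 1.013

1.013


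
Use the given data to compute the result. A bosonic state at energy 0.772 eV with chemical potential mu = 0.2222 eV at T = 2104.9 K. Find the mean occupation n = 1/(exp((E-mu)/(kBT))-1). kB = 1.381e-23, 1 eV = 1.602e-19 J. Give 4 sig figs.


Step 1: (E - mu) = 0.5498 eV
Step 2: x = (E-mu)*eV/(kB*T) = 0.5498*1.602e-19/(1.381e-23*2104.9) = 3.03
Step 3: exp(x) = 20.7
Step 4: n = 1/(exp(x)-1) = 0.05077

0.05077


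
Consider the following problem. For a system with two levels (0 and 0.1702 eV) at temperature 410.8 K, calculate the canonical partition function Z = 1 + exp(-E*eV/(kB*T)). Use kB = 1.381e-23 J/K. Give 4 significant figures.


Step 1: Compute beta*E = E*eV/(kB*T) = 0.1702*1.602e-19/(1.381e-23*410.8) = 4.806
Step 2: exp(-beta*E) = exp(-4.806) = 0.008179
Step 3: Z = 1 + 0.008179 = 1.008

1.008


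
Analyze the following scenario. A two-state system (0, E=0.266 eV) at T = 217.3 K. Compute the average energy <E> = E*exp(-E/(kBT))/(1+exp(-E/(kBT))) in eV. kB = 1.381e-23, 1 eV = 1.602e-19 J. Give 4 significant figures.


Step 1: beta*E = 0.266*1.602e-19/(1.381e-23*217.3) = 14.2
Step 2: exp(-beta*E) = 6.807e-07
Step 3: <E> = 0.266*6.807e-07/(1+6.807e-07) = 1.811e-07 eV

1.811e-07


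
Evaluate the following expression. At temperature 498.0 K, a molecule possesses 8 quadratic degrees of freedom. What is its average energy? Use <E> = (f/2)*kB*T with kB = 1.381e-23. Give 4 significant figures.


Step 1: f/2 = 8/2 = 4
Step 2: kB*T = 1.381e-23 * 498.0 = 6.877e-21
Step 3: <E> = 4 * 6.877e-21 = 2.751e-20 J

2.751e-20


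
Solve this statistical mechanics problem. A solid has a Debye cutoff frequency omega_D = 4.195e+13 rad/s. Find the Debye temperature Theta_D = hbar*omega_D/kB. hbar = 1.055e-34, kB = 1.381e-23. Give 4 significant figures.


Step 1: hbar*omega_D = 1.055e-34 * 4.195e+13 = 4.426e-21 J
Step 2: Theta_D = 4.426e-21 / 1.381e-23
Step 3: Theta_D = 320.5 K

320.5


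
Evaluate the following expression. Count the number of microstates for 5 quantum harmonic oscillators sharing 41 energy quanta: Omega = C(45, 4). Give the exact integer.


Step 1: Use binomial coefficient C(45, 4)
Step 2: Numerator = 45! / 41!
Step 3: Denominator = 4!
Step 4: Omega = 148995

148995


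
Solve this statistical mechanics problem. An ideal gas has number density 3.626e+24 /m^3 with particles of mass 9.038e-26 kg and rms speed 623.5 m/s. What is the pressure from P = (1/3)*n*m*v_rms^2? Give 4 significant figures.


Step 1: v_rms^2 = 623.5^2 = 3.888e+05
Step 2: n*m = 3.626e+24*9.038e-26 = 0.3277
Step 3: P = (1/3)*0.3277*3.888e+05 = 4.247e+04 Pa

4.247e+04


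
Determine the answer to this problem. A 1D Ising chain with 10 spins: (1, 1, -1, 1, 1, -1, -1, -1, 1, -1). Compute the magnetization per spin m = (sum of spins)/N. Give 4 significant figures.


Step 1: Count up spins (+1): 5, down spins (-1): 5
Step 2: Total magnetization M = 5 - 5 = 0
Step 3: m = M/N = 0/10 = 0

0


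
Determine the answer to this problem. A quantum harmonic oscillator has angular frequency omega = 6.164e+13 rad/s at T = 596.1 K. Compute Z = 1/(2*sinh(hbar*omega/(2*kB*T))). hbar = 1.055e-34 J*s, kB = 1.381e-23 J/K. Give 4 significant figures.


Step 1: Compute x = hbar*omega/(kB*T) = 1.055e-34*6.164e+13/(1.381e-23*596.1) = 0.79
Step 2: x/2 = 0.395
Step 3: sinh(x/2) = 0.4053
Step 4: Z = 1/(2*0.4053) = 1.234

1.234


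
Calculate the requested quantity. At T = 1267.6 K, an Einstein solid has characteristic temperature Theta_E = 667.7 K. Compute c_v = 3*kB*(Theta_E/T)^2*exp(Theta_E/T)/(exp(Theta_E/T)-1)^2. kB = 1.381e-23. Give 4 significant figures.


Step 1: x = Theta_E/T = 667.7/1267.6 = 0.5267
Step 2: x^2 = 0.2775
Step 3: exp(x) = 1.693
Step 4: c_v = 3*1.381e-23*0.2775*1.693/(1.693-1)^2 = 4.049e-23

4.049e-23


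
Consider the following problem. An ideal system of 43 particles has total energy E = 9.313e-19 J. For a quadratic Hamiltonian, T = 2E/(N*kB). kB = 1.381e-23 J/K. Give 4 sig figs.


Step 1: Numerator = 2*E = 2*9.313e-19 = 1.863e-18 J
Step 2: Denominator = N*kB = 43*1.381e-23 = 5.938e-22
Step 3: T = 1.863e-18 / 5.938e-22 = 3137 K

3137


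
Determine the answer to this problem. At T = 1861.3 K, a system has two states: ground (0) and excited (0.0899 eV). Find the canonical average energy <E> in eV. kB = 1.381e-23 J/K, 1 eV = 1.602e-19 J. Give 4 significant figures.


Step 1: beta*E = 0.0899*1.602e-19/(1.381e-23*1861.3) = 0.5603
Step 2: exp(-beta*E) = 0.571
Step 3: <E> = 0.0899*0.571/(1+0.571) = 0.03268 eV

0.03268


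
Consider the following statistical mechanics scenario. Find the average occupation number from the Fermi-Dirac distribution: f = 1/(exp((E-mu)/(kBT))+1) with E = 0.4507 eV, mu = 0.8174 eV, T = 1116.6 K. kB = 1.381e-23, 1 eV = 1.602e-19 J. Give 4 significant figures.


Step 1: (E - mu) = 0.4507 - 0.8174 = -0.3667 eV
Step 2: Convert: (E-mu)*eV = -5.875e-20 J
Step 3: x = (E-mu)*eV/(kB*T) = -3.81
Step 4: f = 1/(exp(-3.81)+1) = 0.9783

0.9783


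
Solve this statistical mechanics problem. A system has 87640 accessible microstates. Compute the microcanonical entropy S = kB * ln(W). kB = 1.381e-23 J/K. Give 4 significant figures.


Step 1: ln(W) = ln(87640) = 11.38
Step 2: S = kB * ln(W) = 1.381e-23 * 11.38
Step 3: S = 1.572e-22 J/K

1.572e-22


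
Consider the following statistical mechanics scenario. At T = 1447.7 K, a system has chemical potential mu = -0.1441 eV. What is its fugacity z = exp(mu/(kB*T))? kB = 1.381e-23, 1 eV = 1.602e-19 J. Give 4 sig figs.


Step 1: Convert mu to Joules: -0.1441*1.602e-19 = -2.308e-20 J
Step 2: kB*T = 1.381e-23*1447.7 = 1.999e-20 J
Step 3: mu/(kB*T) = -1.155
Step 4: z = exp(-1.155) = 0.3152

0.3152


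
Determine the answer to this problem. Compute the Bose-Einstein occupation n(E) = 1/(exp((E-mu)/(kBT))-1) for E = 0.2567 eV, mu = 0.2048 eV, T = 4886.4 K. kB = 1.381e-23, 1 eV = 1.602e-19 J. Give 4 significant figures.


Step 1: (E - mu) = 0.0519 eV
Step 2: x = (E-mu)*eV/(kB*T) = 0.0519*1.602e-19/(1.381e-23*4886.4) = 0.1232
Step 3: exp(x) = 1.131
Step 4: n = 1/(exp(x)-1) = 7.626

7.626


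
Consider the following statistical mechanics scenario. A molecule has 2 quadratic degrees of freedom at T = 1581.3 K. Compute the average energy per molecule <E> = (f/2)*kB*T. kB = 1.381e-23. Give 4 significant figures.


Step 1: f/2 = 2/2 = 1
Step 2: kB*T = 1.381e-23 * 1581.3 = 2.184e-20
Step 3: <E> = 1 * 2.184e-20 = 2.184e-20 J

2.184e-20


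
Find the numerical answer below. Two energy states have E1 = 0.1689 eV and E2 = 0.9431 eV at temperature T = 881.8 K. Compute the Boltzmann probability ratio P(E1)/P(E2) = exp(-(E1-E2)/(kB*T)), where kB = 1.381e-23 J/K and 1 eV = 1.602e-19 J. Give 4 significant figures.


Step 1: Compute energy difference dE = E1 - E2 = 0.1689 - 0.9431 = -0.7742 eV
Step 2: Convert to Joules: dE_J = -0.7742 * 1.602e-19 = -1.24e-19 J
Step 3: Compute exponent = -dE_J / (kB * T) = -(-1.24e-19) / (1.381e-23 * 881.8) = 10.18
Step 4: P(E1)/P(E2) = exp(10.18) = 2.65e+04

2.65e+04


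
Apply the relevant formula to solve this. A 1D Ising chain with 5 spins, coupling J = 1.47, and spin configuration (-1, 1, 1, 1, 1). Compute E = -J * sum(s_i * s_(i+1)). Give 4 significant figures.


Step 1: Nearest-neighbor products: -1, 1, 1, 1
Step 2: Sum of products = 2
Step 3: E = -1.47 * 2 = -2.94

-2.94


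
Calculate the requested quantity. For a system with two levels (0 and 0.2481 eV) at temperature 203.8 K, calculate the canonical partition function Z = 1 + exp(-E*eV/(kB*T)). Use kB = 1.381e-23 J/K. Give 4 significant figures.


Step 1: Compute beta*E = E*eV/(kB*T) = 0.2481*1.602e-19/(1.381e-23*203.8) = 14.12
Step 2: exp(-beta*E) = exp(-14.12) = 7.361e-07
Step 3: Z = 1 + 7.361e-07 = 1

1


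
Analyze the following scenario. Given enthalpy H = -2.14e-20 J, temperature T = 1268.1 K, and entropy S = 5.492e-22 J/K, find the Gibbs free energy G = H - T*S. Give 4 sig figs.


Step 1: T*S = 1268.1 * 5.492e-22 = 6.964e-19 J
Step 2: G = H - T*S = -2.14e-20 - 6.964e-19
Step 3: G = -7.178e-19 J

-7.178e-19


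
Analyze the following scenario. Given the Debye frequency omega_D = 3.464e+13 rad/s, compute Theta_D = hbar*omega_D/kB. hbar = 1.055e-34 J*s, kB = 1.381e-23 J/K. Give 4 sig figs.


Step 1: hbar*omega_D = 1.055e-34 * 3.464e+13 = 3.655e-21 J
Step 2: Theta_D = 3.655e-21 / 1.381e-23
Step 3: Theta_D = 264.6 K

264.6


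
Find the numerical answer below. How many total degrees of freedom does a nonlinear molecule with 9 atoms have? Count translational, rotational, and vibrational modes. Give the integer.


Step 1: Translational DOF = 3
Step 2: Rotational DOF (nonlinear) = 3
Step 3: Vibrational DOF = 3*9 - 6 = 21
Step 4: Total = 3 + 3 + 21 = 27

27


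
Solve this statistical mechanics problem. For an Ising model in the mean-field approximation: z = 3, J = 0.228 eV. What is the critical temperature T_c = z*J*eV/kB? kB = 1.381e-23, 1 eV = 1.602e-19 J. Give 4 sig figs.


Step 1: z*J = 3*0.228 = 0.684 eV
Step 2: Convert to Joules: 0.684*1.602e-19 = 1.096e-19 J
Step 3: T_c = 1.096e-19 / 1.381e-23 = 7935 K

7935


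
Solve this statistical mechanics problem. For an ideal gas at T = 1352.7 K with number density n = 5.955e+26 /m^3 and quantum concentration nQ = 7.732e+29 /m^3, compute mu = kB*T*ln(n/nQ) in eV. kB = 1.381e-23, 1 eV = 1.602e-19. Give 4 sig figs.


Step 1: n/nQ = 5.955e+26/7.732e+29 = 0.0007702
Step 2: ln(n/nQ) = -7.169
Step 3: mu = kB*T*ln(n/nQ) = 1.868e-20*-7.169 = -1.339e-19 J
Step 4: Convert to eV: -1.339e-19/1.602e-19 = -0.836 eV

-0.836


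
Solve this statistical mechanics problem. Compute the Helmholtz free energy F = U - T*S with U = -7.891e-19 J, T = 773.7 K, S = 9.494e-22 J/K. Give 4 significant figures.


Step 1: T*S = 773.7 * 9.494e-22 = 7.346e-19 J
Step 2: F = U - T*S = -7.891e-19 - 7.346e-19
Step 3: F = -1.524e-18 J

-1.524e-18


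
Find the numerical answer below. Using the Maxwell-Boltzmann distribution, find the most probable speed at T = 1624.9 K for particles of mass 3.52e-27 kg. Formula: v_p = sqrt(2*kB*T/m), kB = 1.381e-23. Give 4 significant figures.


Step 1: Numerator = 2*kB*T = 2*1.381e-23*1624.9 = 4.488e-20
Step 2: Ratio = 4.488e-20 / 3.52e-27 = 1.275e+07
Step 3: v_p = sqrt(1.275e+07) = 3571 m/s

3571


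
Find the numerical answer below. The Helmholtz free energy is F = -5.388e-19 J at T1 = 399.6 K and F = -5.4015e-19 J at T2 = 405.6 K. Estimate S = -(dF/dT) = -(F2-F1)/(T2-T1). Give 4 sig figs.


Step 1: dF = F2 - F1 = -5.4015e-19 - (-5.388e-19) = -1.35e-21 J
Step 2: dT = T2 - T1 = 405.6 - 399.6 = 6 K
Step 3: S = -dF/dT = -(-1.35e-21)/6 = 2.25e-22 J/K

2.25e-22


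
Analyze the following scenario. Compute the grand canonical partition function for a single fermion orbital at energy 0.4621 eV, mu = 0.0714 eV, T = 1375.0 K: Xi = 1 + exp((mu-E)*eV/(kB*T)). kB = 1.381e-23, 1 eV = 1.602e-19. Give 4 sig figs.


Step 1: (mu - E) = 0.0714 - 0.4621 = -0.3907 eV
Step 2: x = (mu-E)*eV/(kB*T) = -0.3907*1.602e-19/(1.381e-23*1375.0) = -3.296
Step 3: exp(x) = 0.03702
Step 4: Xi = 1 + 0.03702 = 1.037

1.037


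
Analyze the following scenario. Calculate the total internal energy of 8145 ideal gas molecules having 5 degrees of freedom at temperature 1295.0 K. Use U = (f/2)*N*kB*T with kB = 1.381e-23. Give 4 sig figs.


Step 1: f/2 = 5/2 = 2.5
Step 2: N*kB*T = 8145*1.381e-23*1295.0 = 1.457e-16
Step 3: U = 2.5 * 1.457e-16 = 3.642e-16 J

3.642e-16


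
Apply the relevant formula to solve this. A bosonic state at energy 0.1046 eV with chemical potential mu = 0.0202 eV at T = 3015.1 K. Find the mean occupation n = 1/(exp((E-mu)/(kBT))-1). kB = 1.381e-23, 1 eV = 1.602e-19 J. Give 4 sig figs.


Step 1: (E - mu) = 0.0844 eV
Step 2: x = (E-mu)*eV/(kB*T) = 0.0844*1.602e-19/(1.381e-23*3015.1) = 0.3247
Step 3: exp(x) = 1.384
Step 4: n = 1/(exp(x)-1) = 2.607

2.607


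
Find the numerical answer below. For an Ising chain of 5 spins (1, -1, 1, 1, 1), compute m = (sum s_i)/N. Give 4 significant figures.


Step 1: Count up spins (+1): 4, down spins (-1): 1
Step 2: Total magnetization M = 4 - 1 = 3
Step 3: m = M/N = 3/5 = 0.6

0.6


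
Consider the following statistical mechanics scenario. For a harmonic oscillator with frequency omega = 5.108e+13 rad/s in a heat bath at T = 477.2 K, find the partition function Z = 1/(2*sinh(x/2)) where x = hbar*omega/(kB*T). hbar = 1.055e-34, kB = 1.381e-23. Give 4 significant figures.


Step 1: Compute x = hbar*omega/(kB*T) = 1.055e-34*5.108e+13/(1.381e-23*477.2) = 0.8177
Step 2: x/2 = 0.4089
Step 3: sinh(x/2) = 0.4204
Step 4: Z = 1/(2*0.4204) = 1.189

1.189


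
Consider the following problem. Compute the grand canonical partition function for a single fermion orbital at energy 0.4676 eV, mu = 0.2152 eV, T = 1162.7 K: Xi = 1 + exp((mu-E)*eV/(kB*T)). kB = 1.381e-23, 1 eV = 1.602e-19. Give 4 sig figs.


Step 1: (mu - E) = 0.2152 - 0.4676 = -0.2524 eV
Step 2: x = (mu-E)*eV/(kB*T) = -0.2524*1.602e-19/(1.381e-23*1162.7) = -2.518
Step 3: exp(x) = 0.0806
Step 4: Xi = 1 + 0.0806 = 1.081

1.081


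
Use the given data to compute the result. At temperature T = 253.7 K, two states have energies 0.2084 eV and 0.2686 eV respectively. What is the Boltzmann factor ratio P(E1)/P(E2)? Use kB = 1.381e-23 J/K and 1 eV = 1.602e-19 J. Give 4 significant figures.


Step 1: Compute energy difference dE = E1 - E2 = 0.2084 - 0.2686 = -0.0602 eV
Step 2: Convert to Joules: dE_J = -0.0602 * 1.602e-19 = -9.644e-21 J
Step 3: Compute exponent = -dE_J / (kB * T) = -(-9.644e-21) / (1.381e-23 * 253.7) = 2.753
Step 4: P(E1)/P(E2) = exp(2.753) = 15.68

15.68
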